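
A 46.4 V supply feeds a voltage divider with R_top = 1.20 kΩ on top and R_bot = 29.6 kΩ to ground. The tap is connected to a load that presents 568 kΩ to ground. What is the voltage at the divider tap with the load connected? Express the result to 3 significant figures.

V_out ≈ 44.5 V

The load sits in parallel with R_bot: R_bot‖R_L = (29.6 × 568) / (29.6 + 568) = 28.13 kΩ.
V_out = 46.4 × 28.13 / (1.20 + 28.13) = 46.4 × 28.13/29.33 = 44.5 V.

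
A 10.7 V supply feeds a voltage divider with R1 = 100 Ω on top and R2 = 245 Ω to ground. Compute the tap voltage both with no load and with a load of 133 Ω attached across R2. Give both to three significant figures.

Open-circuit: V = 10.7 × 245/(100 + 245) = 7.60 V.
With the load, R2 becomes R2‖R_L = 86.20 Ω, so V = 10.7 × 86.20/186.2 = 4.95 V.

Unloaded: 7.60 V; loaded: 4.95 V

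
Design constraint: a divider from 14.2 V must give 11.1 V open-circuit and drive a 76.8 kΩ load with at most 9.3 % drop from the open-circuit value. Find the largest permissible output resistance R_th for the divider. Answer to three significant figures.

Loading drop = R_th/(R_th + R_L) ≤ 0.0930, so R_th ≤ R_L · ε/(1−ε) = 76.8 kΩ × 0.0930/0.9070 = 7.87 kΩ.

R_th ≤ 7.87 kΩ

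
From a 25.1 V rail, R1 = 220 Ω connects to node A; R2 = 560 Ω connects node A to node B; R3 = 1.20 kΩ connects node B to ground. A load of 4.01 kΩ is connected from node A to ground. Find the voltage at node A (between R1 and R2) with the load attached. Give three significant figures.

Below node A the series string R2+R3 = 1760 Ω sits in parallel with the 4010 Ω load: 1223 Ω.
V_A = 25.1 × 1223/(220 + 1223) = 21.3 V.

V ≈ 21.3 V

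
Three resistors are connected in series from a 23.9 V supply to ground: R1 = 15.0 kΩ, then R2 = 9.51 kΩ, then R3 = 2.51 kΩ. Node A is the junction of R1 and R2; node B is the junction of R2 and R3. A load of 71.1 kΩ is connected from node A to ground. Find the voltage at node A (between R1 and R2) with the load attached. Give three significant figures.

Below node A the series string R2+R3 = 12.02 kΩ sits in parallel with the 71.1 kΩ load: 10.28 kΩ.
V_A = 23.9 × 10.28/(15.0 + 10.28) = 9.72 V.

V ≈ 9.72 V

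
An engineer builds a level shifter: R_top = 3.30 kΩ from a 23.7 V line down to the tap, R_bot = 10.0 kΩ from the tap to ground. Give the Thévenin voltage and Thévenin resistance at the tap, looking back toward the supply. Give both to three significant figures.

V_th is the open-circuit tap voltage: 23.7 × 10.0/(3.30 + 10.0) = 17.8 V.
With the supply zeroed, R_top and R_bot appear in parallel from the tap: R_th = R_top‖R_bot = (3.30 × 10.0)/13.30 = 2.48 kΩ.

V_th = 17.8 V, R_th = 2.48 kΩ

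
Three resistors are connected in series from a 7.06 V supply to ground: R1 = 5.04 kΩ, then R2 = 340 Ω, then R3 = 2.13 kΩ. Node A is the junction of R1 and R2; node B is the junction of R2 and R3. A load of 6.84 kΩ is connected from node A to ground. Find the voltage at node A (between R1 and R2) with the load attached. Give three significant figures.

V ≈ 1.87 V

Below node A the series string R2+R3 = 2470 Ω sits in parallel with the 6840 Ω load: 1815 Ω.
V_A = 7.06 × 1815/(5040 + 1815) = 1.87 V.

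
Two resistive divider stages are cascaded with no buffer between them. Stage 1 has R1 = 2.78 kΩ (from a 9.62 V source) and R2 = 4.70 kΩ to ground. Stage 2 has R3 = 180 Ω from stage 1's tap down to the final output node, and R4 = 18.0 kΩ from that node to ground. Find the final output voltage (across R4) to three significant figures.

Stage 2 presents R3+R4 = 18180 Ω as a load on stage 1's tap.
Stage 1's lower leg becomes R2‖(R3+R4) = 3735 Ω, so V_mid = 9.62 × 3735/6515 = 5.515 V.
Stage 2 is itself unloaded: V_out = V_mid × R4/(R3+R4) = 5.515 × 18000/18180 = 5.46 V.

V_out ≈ 5.46 V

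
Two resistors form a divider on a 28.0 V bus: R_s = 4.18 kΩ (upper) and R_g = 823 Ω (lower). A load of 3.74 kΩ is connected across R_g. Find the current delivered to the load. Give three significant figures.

R_g‖R_L = 674.6 Ω; V_out = 28.0 × 674.6/4855 = 3.891 V.
I_L = V_out / R_L = 3.891 / 3.74 kΩ = 1.04 mA.

I_L ≈ 1.04 mA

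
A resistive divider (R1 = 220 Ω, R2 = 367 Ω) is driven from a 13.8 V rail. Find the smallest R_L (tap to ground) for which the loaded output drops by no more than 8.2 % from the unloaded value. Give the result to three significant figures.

R_L(min) ≈ 1.54 kΩ

Output resistance R_th = R1‖R2 = (220 × 367)/587.0 = 137.5 Ω.
The fractional drop is R_th/(R_th + R_L); requiring this ≤ 0.0820 gives R_L ≥ R_th(1/0.0820 − 1) = 137.5 × 11.20 = 1.54 kΩ.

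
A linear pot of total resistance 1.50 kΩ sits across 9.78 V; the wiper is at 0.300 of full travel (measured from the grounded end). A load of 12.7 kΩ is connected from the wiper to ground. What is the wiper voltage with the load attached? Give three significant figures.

V ≈ 2.86 V

The wiper splits the pot into (1−α)R = 1050 Ω above and αR = 450.0 Ω below.
Lower section ‖ load = 434.6 Ω.
V_wiper = 9.78 × 434.6/(1050 + 434.6) = 2.86 V.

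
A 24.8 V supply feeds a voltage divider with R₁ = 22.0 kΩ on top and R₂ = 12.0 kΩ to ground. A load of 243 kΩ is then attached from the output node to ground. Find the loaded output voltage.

V_out ≈ 8.48 V

The load sits in parallel with R₂: R₂‖R_L = (12.0 × 243) / (12.0 + 243) = 11.44 kΩ.
V_out = 24.8 × 11.44 / (22.0 + 11.44) = 24.8 × 11.44/33.44 = 8.48 V.
(Unloaded it would have been 8.75 V.)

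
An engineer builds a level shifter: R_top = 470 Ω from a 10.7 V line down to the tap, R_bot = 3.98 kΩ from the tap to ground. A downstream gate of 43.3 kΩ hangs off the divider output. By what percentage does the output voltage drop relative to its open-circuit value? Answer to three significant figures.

0.961 %

The divider's output (Thévenin) resistance is R_top‖R_bot = 420.4 Ω.
Fractional drop under load = R_th/(R_th + R_L) = 420.4 / (420.4 + 43300) = 0.009615.
So the output falls by 0.961 %.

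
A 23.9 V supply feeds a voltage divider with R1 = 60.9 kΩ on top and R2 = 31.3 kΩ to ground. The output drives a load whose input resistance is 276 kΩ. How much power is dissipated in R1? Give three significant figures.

P ≈ 4.39 mW

Total resistance from the source is R1 + (R2‖R_L) = 89.01 kΩ, so I = 23.9/89.01 kΩ = 0.2685 mA.
P = I²·R1 = (0.2685 mA)² × 60.9 kΩ = 4.39 mW.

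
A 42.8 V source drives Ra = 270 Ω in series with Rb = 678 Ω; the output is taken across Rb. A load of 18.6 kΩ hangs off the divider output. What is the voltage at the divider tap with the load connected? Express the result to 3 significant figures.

V_out ≈ 30.3 V

The load sits in parallel with Rb: Rb‖R_L = (678 × 18600) / (678 + 18600) = 654.2 Ω.
V_out = 42.8 × 654.2 / (270 + 654.2) = 42.8 × 654.2/924.2 = 30.3 V.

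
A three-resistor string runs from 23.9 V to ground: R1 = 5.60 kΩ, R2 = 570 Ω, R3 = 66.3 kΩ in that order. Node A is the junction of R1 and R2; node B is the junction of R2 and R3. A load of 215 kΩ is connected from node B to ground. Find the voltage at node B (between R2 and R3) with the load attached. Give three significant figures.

V ≈ 21.3 V

At node B, R3 is in parallel with the load: R3‖R_L = 50670 Ω.
Below node A the resistance is R2 + (R3‖R_L) = 51240 Ω, so V_A = 23.9 × 51240/56840 = 21.55 V.
Then V_B = V_A × (R3‖R_L)/(R2 + R3‖R_L) = 21.55 × 50670/51240 = 21.3 V.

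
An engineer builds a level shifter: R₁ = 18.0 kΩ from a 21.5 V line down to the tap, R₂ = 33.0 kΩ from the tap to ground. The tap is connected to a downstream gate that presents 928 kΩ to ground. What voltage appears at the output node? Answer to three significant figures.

V_out ≈ 13.7 V

The load sits in parallel with R₂: R₂‖R_L = (33.0 × 928) / (33.0 + 928) = 31.87 kΩ.
V_out = 21.5 × 31.87 / (18.0 + 31.87) = 21.5 × 31.87/49.87 = 13.7 V.
(Unloaded it would have been 13.9 V.)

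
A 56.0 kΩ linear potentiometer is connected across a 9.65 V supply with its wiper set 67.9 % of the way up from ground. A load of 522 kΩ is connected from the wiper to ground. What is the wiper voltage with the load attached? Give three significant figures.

V ≈ 6.40 V

The wiper splits the pot into (1−α)R = 17.98 kΩ above and αR = 38.02 kΩ below.
Lower section ‖ load = 35.44 kΩ.
V_wiper = 9.65 × 35.44/(17.98 + 35.44) = 6.40 V.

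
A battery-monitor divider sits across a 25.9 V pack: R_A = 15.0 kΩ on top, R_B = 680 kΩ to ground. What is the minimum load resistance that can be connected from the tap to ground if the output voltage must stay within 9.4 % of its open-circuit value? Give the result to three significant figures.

R_L(min) ≈ 141 kΩ

Output resistance R_th = R_A‖R_B = (15.0 × 680)/695.0 = 14.68 kΩ.
The fractional drop is R_th/(R_th + R_L); requiring this ≤ 0.0940 gives R_L ≥ R_th(1/0.0940 − 1) = 14.68 × 9.638 = 141 kΩ.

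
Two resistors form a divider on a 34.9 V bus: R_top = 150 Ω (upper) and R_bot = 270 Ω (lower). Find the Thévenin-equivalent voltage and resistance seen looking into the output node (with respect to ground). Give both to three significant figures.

V_th is the open-circuit tap voltage: 34.9 × 270/(150 + 270) = 22.4 V.
With the supply zeroed, R_top and R_bot appear in parallel from the tap: R_th = R_top‖R_bot = (150 × 270)/420.0 = 96.4 Ω.

V_th = 22.4 V, R_th = 96.4 Ω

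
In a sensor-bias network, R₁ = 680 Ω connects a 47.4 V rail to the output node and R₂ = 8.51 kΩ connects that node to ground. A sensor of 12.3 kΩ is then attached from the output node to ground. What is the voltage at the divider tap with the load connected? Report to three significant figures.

V_out ≈ 41.8 V

The load sits in parallel with R₂: R₂‖R_L = (8510 × 12300) / (8510 + 12300) = 5030 Ω.
V_out = 47.4 × 5030 / (680 + 5030) = 47.4 × 5030/5710 = 41.8 V.
(Unloaded it would have been 43.9 V.)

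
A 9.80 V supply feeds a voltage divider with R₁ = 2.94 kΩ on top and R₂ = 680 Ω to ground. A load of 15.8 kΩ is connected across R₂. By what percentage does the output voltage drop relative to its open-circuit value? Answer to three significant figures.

3.38 %

The divider's output (Thévenin) resistance is R₁‖R₂ = 552.3 Ω.
Fractional drop under load = R_th/(R_th + R_L) = 552.3 / (552.3 + 15800) = 0.03377.
So the output falls by 3.38 %.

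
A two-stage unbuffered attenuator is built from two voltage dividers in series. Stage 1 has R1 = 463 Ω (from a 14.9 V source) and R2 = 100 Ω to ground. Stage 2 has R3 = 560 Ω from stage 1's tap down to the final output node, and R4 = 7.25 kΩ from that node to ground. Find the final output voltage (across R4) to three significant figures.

Stage 2 presents R3+R4 = 7810 Ω as a load on stage 1's tap.
Stage 1's lower leg becomes R2‖(R3+R4) = 98.74 Ω, so V_mid = 14.9 × 98.74/561.7 = 2.619 V.
Stage 2 is itself unloaded: V_out = V_mid × R4/(R3+R4) = 2.619 × 7250/7810 = 2.43 V.

V_out ≈ 2.43 V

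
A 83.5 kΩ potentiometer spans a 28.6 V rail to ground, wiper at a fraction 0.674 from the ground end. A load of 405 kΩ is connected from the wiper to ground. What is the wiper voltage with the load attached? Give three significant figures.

V ≈ 18.4 V

The wiper splits the pot into (1−α)R = 27.22 kΩ above and αR = 56.28 kΩ below.
Lower section ‖ load = 49.41 kΩ.
V_wiper = 28.6 × 49.41/(27.22 + 49.41) = 18.4 V.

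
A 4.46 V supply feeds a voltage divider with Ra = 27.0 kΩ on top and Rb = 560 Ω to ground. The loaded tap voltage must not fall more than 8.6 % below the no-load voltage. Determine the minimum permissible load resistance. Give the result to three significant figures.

Output resistance R_th = Ra‖Rb = (27000 × 560)/27560 = 548.6 Ω.
The fractional drop is R_th/(R_th + R_L); requiring this ≤ 0.0860 gives R_L ≥ R_th(1/0.0860 − 1) = 548.6 × 10.63 = 5.83 kΩ.

R_L(min) ≈ 5.83 kΩ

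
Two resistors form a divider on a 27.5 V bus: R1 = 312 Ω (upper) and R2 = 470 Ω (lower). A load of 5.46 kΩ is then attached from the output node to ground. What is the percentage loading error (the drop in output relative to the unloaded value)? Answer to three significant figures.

The divider's output (Thévenin) resistance is R1‖R2 = 187.5 Ω.
Fractional drop under load = R_th/(R_th + R_L) = 187.5 / (187.5 + 5460) = 0.03320.
So the output falls by 3.32 %.

3.32 %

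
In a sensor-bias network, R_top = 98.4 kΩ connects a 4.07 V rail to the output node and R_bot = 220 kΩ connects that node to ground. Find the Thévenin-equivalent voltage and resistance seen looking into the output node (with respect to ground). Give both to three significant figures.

V_th = 2.81 V, R_th = 68.0 kΩ

V_th is the open-circuit tap voltage: 4.07 × 220/(98.4 + 220) = 2.81 V.
With the supply zeroed, R_top and R_bot appear in parallel from the tap: R_th = R_top‖R_bot = (98.4 × 220)/318.4 = 68.0 kΩ.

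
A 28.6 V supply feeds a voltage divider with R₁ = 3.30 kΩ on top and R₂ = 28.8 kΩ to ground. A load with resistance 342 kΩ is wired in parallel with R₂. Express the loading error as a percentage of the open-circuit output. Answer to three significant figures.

The divider's output (Thévenin) resistance is R₁‖R₂ = 2.961 kΩ.
Fractional drop under load = R_th/(R_th + R_L) = 2.961 / (2.961 + 342) = 0.008583.
So the output falls by 0.858 %.

0.858 %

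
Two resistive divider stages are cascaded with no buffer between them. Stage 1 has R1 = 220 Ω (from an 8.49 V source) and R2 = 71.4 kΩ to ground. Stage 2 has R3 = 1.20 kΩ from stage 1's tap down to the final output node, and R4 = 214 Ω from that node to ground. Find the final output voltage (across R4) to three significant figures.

V_out ≈ 1.11 V

Stage 2 presents R3+R4 = 1414 Ω as a load on stage 1's tap.
Stage 1's lower leg becomes R2‖(R3+R4) = 1387 Ω, so V_mid = 8.49 × 1387/1607 = 7.327 V.
Stage 2 is itself unloaded: V_out = V_mid × R4/(R3+R4) = 7.327 × 214/1414 = 1.11 V.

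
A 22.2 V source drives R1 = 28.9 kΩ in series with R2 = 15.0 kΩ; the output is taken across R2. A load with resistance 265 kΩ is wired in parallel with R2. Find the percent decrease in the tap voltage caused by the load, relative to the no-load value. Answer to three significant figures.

The divider's output (Thévenin) resistance is R1‖R2 = 9.875 kΩ.
Fractional drop under load = R_th/(R_th + R_L) = 9.875 / (9.875 + 265) = 0.03592.
So the output falls by 3.59 %.

3.59 %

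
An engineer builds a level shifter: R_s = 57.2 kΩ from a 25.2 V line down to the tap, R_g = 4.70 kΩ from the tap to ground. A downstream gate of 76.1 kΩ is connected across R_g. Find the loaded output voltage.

V_out ≈ 1.81 V

The load sits in parallel with R_g: R_g‖R_L = (4.70 × 76.1) / (4.70 + 76.1) = 4.427 kΩ.
V_out = 25.2 × 4.427 / (57.2 + 4.427) = 25.2 × 4.427/61.63 = 1.81 V.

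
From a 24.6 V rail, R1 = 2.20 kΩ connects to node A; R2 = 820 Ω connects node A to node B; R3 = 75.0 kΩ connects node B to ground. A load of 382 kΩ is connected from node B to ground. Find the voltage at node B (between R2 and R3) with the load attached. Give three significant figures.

At node B, R3 is in parallel with the load: R3‖R_L = 62690 Ω.
Below node A the resistance is R2 + (R3‖R_L) = 63510 Ω, so V_A = 24.6 × 63510/65710 = 23.78 V.
Then V_B = V_A × (R3‖R_L)/(R2 + R3‖R_L) = 23.78 × 62690/63510 = 23.5 V.

V ≈ 23.5 V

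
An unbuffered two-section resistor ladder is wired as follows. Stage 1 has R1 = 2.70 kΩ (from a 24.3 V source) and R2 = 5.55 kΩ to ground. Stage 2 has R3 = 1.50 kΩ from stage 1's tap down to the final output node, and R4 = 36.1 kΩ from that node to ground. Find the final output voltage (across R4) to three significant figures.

V_out ≈ 15.0 V

Stage 2 presents R3+R4 = 37.60 kΩ as a load on stage 1's tap.
Stage 1's lower leg becomes R2‖(R3+R4) = 4.836 kΩ, so V_mid = 24.3 × 4.836/7.536 = 15.59 V.
Stage 2 is itself unloaded: V_out = V_mid × R4/(R3+R4) = 15.59 × 36.1/37.60 = 15.0 V.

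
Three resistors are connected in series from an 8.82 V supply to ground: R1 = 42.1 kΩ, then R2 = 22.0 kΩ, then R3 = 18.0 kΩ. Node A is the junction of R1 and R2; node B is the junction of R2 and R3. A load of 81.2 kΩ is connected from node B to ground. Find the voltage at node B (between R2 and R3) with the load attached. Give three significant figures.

V ≈ 1.65 V

At node B, R3 is in parallel with the load: R3‖R_L = 14.73 kΩ.
Below node A the resistance is R2 + (R3‖R_L) = 36.73 kΩ, so V_A = 8.82 × 36.73/78.83 = 4.110 V.
Then V_B = V_A × (R3‖R_L)/(R2 + R3‖R_L) = 4.110 × 14.73/36.73 = 1.65 V.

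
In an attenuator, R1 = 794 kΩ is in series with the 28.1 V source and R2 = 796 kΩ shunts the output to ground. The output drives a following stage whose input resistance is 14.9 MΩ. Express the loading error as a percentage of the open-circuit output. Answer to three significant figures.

2.60 %

The divider's output (Thévenin) resistance is R1‖R2 = 397.5 kΩ.
Fractional drop under load = R_th/(R_th + R_L) = 397.5 / (397.5 + 14900) = 0.02598.
So the output falls by 2.60 %.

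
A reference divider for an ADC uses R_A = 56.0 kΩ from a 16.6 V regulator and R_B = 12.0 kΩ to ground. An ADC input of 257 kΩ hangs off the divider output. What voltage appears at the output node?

V_out ≈ 2.82 V

The load sits in parallel with R_B: R_B‖R_L = (12.0 × 257) / (12.0 + 257) = 11.46 kΩ.
V_out = 16.6 × 11.46 / (56.0 + 11.46) = 16.6 × 11.46/67.46 = 2.82 V.
(Unloaded it would have been 2.93 V.)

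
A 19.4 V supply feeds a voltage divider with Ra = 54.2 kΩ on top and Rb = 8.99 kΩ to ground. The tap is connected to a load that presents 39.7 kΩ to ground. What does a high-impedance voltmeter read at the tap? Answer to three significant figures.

V_out ≈ 2.31 V

The load sits in parallel with Rb: Rb‖R_L = (8.99 × 39.7) / (8.99 + 39.7) = 7.330 kΩ.
V_out = 19.4 × 7.330 / (54.2 + 7.330) = 19.4 × 7.330/61.53 = 2.31 V.
(Unloaded it would have been 2.76 V.)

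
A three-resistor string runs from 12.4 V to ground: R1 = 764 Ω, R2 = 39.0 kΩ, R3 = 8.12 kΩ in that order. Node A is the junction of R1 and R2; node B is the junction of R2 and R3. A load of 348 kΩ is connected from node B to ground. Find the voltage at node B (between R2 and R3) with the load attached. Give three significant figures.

V ≈ 2.06 V

At node B, R3 is in parallel with the load: R3‖R_L = 7935 Ω.
Below node A the resistance is R2 + (R3‖R_L) = 46930 Ω, so V_A = 12.4 × 46930/47700 = 12.20 V.
Then V_B = V_A × (R3‖R_L)/(R2 + R3‖R_L) = 12.20 × 7935/46930 = 2.06 V.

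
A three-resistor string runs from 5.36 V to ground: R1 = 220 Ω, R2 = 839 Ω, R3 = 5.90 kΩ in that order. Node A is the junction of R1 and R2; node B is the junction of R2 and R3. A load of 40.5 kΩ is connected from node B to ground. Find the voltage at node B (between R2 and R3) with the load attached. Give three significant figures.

V ≈ 4.45 V

At node B, R3 is in parallel with the load: R3‖R_L = 5150 Ω.
Below node A the resistance is R2 + (R3‖R_L) = 5989 Ω, so V_A = 5.36 × 5989/6209 = 5.170 V.
Then V_B = V_A × (R3‖R_L)/(R2 + R3‖R_L) = 5.170 × 5150/5989 = 4.45 V.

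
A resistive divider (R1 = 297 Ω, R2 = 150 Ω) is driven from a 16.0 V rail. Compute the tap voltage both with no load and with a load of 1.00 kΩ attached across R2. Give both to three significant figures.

Open-circuit: V = 16.0 × 150/(297 + 150) = 5.37 V.
With the load, R2 becomes R2‖R_L = 130.4 Ω, so V = 16.0 × 130.4/427.4 = 4.88 V.

Unloaded: 5.37 V; loaded: 4.88 V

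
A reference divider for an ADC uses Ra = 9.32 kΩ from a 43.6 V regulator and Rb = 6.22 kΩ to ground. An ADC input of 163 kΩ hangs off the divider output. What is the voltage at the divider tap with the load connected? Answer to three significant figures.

The load sits in parallel with Rb: Rb‖R_L = (6.22 × 163) / (6.22 + 163) = 5.991 kΩ.
V_out = 43.6 × 5.991 / (9.32 + 5.991) = 43.6 × 5.991/15.31 = 17.1 V.

V_out ≈ 17.1 V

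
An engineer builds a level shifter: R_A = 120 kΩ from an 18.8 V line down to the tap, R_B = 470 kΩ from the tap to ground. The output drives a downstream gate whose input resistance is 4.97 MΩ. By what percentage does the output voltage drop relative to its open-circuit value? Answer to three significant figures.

The divider's output (Thévenin) resistance is R_A‖R_B = 95.59 kΩ.
Fractional drop under load = R_th/(R_th + R_L) = 95.59 / (95.59 + 4970) = 0.01887.
So the output falls by 1.89 %.

1.89 %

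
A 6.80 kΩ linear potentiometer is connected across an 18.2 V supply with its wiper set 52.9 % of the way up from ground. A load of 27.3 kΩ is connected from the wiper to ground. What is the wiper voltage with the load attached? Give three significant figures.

The wiper splits the pot into (1−α)R = 3.203 kΩ above and αR = 3.597 kΩ below.
Lower section ‖ load = 3.178 kΩ.
V_wiper = 18.2 × 3.178/(3.203 + 3.178) = 9.07 V.

V ≈ 9.07 V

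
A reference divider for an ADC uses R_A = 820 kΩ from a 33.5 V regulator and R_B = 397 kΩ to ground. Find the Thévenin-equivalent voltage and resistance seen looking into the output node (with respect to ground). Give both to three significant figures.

V_th = 10.9 V, R_th = 267 kΩ

V_th is the open-circuit tap voltage: 33.5 × 397/(820 + 397) = 10.9 V.
With the supply zeroed, R_A and R_B appear in parallel from the tap: R_th = R_A‖R_B = (820 × 397)/1217 = 267 kΩ.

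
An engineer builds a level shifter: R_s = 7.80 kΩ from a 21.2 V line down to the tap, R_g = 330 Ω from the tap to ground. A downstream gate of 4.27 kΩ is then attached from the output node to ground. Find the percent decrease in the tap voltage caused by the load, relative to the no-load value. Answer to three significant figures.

The divider's output (Thévenin) resistance is R_s‖R_g = 316.6 Ω.
Fractional drop under load = R_th/(R_th + R_L) = 316.6 / (316.6 + 4270) = 0.06903.
So the output falls by 6.90 %.

6.90 %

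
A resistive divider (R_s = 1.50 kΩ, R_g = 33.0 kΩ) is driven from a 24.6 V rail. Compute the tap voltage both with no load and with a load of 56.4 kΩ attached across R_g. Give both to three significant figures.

Open-circuit: V = 24.6 × 33.0/(1.50 + 33.0) = 23.5 V.
With the load, R_g becomes R_g‖R_L = 20.82 kΩ, so V = 24.6 × 20.82/22.32 = 22.9 V.

Unloaded: 23.5 V; loaded: 22.9 V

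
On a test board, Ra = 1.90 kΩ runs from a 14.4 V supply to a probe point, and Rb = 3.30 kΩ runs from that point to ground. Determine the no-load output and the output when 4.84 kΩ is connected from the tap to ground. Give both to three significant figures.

Open-circuit: V = 14.4 × 3.30/(1.90 + 3.30) = 9.14 V.
With the load, Rb becomes Rb‖R_L = 1.962 kΩ, so V = 14.4 × 1.962/3.862 = 7.32 V.

Unloaded: 9.14 V; loaded: 7.32 V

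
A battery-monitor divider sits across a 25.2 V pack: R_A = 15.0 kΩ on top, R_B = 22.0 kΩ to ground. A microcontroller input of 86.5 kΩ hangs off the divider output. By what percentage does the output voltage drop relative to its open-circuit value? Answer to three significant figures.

9.35 %

The divider's output (Thévenin) resistance is R_A‖R_B = 8.919 kΩ.
Fractional drop under load = R_th/(R_th + R_L) = 8.919 / (8.919 + 86.5) = 0.09347.
So the output falls by 9.35 %.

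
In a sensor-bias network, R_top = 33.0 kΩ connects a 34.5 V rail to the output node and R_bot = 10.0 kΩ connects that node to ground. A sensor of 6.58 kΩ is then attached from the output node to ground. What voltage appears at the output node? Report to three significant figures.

V_out ≈ 3.70 V

The load sits in parallel with R_bot: R_bot‖R_L = (10.0 × 6.58) / (10.0 + 6.58) = 3.969 kΩ.
V_out = 34.5 × 3.969 / (33.0 + 3.969) = 34.5 × 3.969/36.97 = 3.70 V.
(Unloaded it would have been 8.02 V.)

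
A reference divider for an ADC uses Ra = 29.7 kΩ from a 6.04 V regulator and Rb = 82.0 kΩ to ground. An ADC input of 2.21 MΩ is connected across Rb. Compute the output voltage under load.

The load sits in parallel with Rb: Rb‖R_L = (82.0 × 2210) / (82.0 + 2210) = 79.07 kΩ.
V_out = 6.04 × 79.07 / (29.7 + 79.07) = 6.04 × 79.07/108.8 = 4.39 V.

V_out ≈ 4.39 V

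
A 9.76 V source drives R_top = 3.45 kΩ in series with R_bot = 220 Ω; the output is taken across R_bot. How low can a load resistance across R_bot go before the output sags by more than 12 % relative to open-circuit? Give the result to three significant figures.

R_L(min) ≈ 1.52 kΩ

Output resistance R_th = R_top‖R_bot = (3450 × 220)/3670 = 206.8 Ω.
The fractional drop is R_th/(R_th + R_L); requiring this ≤ 0.120 gives R_L ≥ R_th(1/0.120 − 1) = 206.8 × 7.333 = 1.52 kΩ.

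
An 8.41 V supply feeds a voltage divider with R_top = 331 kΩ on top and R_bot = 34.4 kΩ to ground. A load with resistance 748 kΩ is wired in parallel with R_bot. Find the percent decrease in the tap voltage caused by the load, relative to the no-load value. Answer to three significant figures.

4.00 %

The divider's output (Thévenin) resistance is R_top‖R_bot = 31.16 kΩ.
Fractional drop under load = R_th/(R_th + R_L) = 31.16 / (31.16 + 748) = 0.03999.
So the output falls by 4.00 %.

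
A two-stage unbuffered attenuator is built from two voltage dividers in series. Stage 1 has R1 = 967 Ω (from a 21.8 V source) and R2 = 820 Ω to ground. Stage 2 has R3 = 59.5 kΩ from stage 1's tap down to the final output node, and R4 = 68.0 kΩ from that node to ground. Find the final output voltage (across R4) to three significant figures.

Stage 2 presents R3+R4 = 127500 Ω as a load on stage 1's tap.
Stage 1's lower leg becomes R2‖(R3+R4) = 814.8 Ω, so V_mid = 21.8 × 814.8/1782 = 9.969 V.
Stage 2 is itself unloaded: V_out = V_mid × R4/(R3+R4) = 9.969 × 68000/127500 = 5.32 V.

V_out ≈ 5.32 V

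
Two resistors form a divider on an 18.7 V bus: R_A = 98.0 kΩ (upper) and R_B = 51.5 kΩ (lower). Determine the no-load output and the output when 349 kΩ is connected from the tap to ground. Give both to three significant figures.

Unloaded: 6.44 V; loaded: 5.87 V

Open-circuit: V = 18.7 × 51.5/(98.0 + 51.5) = 6.44 V.
With the load, R_B becomes R_B‖R_L = 44.88 kΩ, so V = 18.7 × 44.88/142.9 = 5.87 V.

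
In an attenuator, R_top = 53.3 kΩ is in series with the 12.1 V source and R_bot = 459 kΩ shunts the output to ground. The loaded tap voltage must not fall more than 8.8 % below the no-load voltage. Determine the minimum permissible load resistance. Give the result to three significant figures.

R_L(min) ≈ 495 kΩ

Output resistance R_th = R_top‖R_bot = (53.3 × 459)/512.3 = 47.75 kΩ.
The fractional drop is R_th/(R_th + R_L); requiring this ≤ 0.0880 gives R_L ≥ R_th(1/0.0880 − 1) = 47.75 × 10.36 = 495 kΩ.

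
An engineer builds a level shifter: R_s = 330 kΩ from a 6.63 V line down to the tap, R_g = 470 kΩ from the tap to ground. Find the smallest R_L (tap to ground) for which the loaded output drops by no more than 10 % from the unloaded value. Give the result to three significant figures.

R_L(min) ≈ 1.74 MΩ

Output resistance R_th = R_s‖R_g = (330 × 470)/800.0 = 193.9 kΩ.
The fractional drop is R_th/(R_th + R_L); requiring this ≤ 0.100 gives R_L ≥ R_th(1/0.100 − 1) = 193.9 × 9.000 = 1.74 MΩ.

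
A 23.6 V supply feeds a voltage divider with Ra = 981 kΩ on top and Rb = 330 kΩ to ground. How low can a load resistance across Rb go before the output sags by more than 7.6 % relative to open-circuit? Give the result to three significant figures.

Output resistance R_th = Ra‖Rb = (981 × 330)/1311 = 246.9 kΩ.
The fractional drop is R_th/(R_th + R_L); requiring this ≤ 0.0760 gives R_L ≥ R_th(1/0.0760 − 1) = 246.9 × 12.16 = 3.00 MΩ.

R_L(min) ≈ 3.00 MΩ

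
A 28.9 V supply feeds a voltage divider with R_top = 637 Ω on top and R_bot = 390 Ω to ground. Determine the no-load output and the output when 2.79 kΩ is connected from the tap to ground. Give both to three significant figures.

Open-circuit: V = 28.9 × 390/(637 + 390) = 11.0 V.
With the load, R_bot becomes R_bot‖R_L = 342.2 Ω, so V = 28.9 × 342.2/979.2 = 10.1 V.

Unloaded: 11.0 V; loaded: 10.1 V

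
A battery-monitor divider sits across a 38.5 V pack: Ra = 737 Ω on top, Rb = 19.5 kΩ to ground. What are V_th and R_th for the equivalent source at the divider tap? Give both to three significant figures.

V_th = 37.1 V, R_th = 710 Ω

V_th is the open-circuit tap voltage: 38.5 × 19500/(737 + 19500) = 37.1 V.
With the supply zeroed, Ra and Rb appear in parallel from the tap: R_th = Ra‖Rb = (737 × 19500)/20240 = 710 Ω.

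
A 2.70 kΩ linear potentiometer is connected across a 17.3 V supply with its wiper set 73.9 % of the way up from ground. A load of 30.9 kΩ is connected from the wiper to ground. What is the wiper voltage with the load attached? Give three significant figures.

V ≈ 12.6 V

The wiper splits the pot into (1−α)R = 704.7 Ω above and αR = 1995 Ω below.
Lower section ‖ load = 1874 Ω.
V_wiper = 17.3 × 1874/(704.7 + 1874) = 12.6 V.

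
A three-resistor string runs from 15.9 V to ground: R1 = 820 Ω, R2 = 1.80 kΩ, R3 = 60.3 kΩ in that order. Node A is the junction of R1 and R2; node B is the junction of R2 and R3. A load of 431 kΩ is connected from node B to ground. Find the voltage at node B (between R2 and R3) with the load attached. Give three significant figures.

V ≈ 15.1 V

At node B, R3 is in parallel with the load: R3‖R_L = 52900 Ω.
Below node A the resistance is R2 + (R3‖R_L) = 54700 Ω, so V_A = 15.9 × 54700/55520 = 15.67 V.
Then V_B = V_A × (R3‖R_L)/(R2 + R3‖R_L) = 15.67 × 52900/54700 = 15.1 V.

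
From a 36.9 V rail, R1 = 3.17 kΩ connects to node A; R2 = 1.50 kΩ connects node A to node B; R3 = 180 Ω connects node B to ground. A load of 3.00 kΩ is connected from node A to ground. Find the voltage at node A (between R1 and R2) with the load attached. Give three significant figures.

V ≈ 9.36 V

Below node A the series string R2+R3 = 1680 Ω sits in parallel with the 3000 Ω load: 1077 Ω.
V_A = 36.9 × 1077/(3170 + 1077) = 9.36 V.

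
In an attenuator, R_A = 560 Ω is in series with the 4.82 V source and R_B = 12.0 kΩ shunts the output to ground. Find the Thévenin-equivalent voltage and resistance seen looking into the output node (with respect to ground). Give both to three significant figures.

V_th = 4.61 V, R_th = 535 Ω

V_th is the open-circuit tap voltage: 4.82 × 12000/(560 + 12000) = 4.61 V.
With the supply zeroed, R_A and R_B appear in parallel from the tap: R_th = R_A‖R_B = (560 × 12000)/12560 = 535 Ω.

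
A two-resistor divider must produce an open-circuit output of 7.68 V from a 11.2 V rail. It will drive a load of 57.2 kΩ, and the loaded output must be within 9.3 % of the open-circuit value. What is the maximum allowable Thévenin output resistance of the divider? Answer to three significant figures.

Loading drop = R_th/(R_th + R_L) ≤ 0.0930, so R_th ≤ R_L · ε/(1−ε) = 57.2 kΩ × 0.0930/0.9070 = 5.87 kΩ.
(Any R1, R2 with R2/(R1+R2) = 0.686 and R1‖R2 ≤ 5.87 kΩ will meet the spec.)

R_th ≤ 5.87 kΩ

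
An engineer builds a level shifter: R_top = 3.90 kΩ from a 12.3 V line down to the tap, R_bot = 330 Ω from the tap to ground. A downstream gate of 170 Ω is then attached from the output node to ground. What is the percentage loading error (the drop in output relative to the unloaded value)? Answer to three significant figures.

Unloaded V = 12.3 × 330/4230 = 0.9596 V.
Loaded: R_bot‖R_L = 112.2 Ω, giving V = 12.3 × 112.2/4012 = 0.3440 V.
Drop = (0.9596 − 0.3440) / 0.9596 = 64.2 %.

64.2 %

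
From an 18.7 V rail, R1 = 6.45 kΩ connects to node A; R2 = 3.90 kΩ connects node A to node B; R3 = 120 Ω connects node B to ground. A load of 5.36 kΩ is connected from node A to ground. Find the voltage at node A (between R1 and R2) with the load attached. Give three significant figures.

Below node A the series string R2+R3 = 4020 Ω sits in parallel with the 5360 Ω load: 2297 Ω.
V_A = 18.7 × 2297/(6450 + 2297) = 4.91 V.

V ≈ 4.91 V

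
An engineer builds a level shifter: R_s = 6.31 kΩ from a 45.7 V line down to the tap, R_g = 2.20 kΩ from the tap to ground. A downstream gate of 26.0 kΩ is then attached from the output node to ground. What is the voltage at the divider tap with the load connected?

V_out ≈ 11.1 V

The load sits in parallel with R_g: R_g‖R_L = (2.20 × 26.0) / (2.20 + 26.0) = 2.028 kΩ.
V_out = 45.7 × 2.028 / (6.31 + 2.028) = 45.7 × 2.028/8.338 = 11.1 V.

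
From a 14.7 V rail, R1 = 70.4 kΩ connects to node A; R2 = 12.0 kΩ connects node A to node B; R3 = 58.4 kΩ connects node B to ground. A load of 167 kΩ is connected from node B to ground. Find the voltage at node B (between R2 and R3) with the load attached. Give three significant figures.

At node B, R3 is in parallel with the load: R3‖R_L = 43.27 kΩ.
Below node A the resistance is R2 + (R3‖R_L) = 55.27 kΩ, so V_A = 14.7 × 55.27/125.7 = 6.465 V.
Then V_B = V_A × (R3‖R_L)/(R2 + R3‖R_L) = 6.465 × 43.27/55.27 = 5.06 V.

V ≈ 5.06 V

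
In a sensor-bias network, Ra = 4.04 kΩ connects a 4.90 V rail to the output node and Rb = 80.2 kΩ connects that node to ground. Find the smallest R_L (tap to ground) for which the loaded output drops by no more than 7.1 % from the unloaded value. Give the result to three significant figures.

R_L(min) ≈ 50.3 kΩ

Output resistance R_th = Ra‖Rb = (4.04 × 80.2)/84.24 = 3.846 kΩ.
The fractional drop is R_th/(R_th + R_L); requiring this ≤ 0.0710 gives R_L ≥ R_th(1/0.0710 − 1) = 3.846 × 13.08 = 50.3 kΩ.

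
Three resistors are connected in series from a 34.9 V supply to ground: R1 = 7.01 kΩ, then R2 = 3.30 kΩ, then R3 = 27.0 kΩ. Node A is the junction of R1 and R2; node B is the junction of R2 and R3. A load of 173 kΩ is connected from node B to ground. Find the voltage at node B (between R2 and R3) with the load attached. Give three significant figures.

V ≈ 24.2 V

At node B, R3 is in parallel with the load: R3‖R_L = 23.36 kΩ.
Below node A the resistance is R2 + (R3‖R_L) = 26.66 kΩ, so V_A = 34.9 × 26.66/33.66 = 27.63 V.
Then V_B = V_A × (R3‖R_L)/(R2 + R3‖R_L) = 27.63 × 23.36/26.66 = 24.2 V.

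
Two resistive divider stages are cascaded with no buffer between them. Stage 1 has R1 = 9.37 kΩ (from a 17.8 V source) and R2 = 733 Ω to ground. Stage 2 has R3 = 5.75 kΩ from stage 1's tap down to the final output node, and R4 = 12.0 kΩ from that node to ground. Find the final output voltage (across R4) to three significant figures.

V_out ≈ 0.841 V

Stage 2 presents R3+R4 = 17750 Ω as a load on stage 1's tap.
Stage 1's lower leg becomes R2‖(R3+R4) = 703.9 Ω, so V_mid = 17.8 × 703.9/10070 = 1.244 V.
Stage 2 is itself unloaded: V_out = V_mid × R4/(R3+R4) = 1.244 × 12000/17750 = 0.841 V.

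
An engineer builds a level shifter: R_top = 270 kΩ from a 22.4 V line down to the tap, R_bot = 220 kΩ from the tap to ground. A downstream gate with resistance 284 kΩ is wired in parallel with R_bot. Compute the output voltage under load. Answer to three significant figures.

V_out ≈ 7.05 V

The load sits in parallel with R_bot: R_bot‖R_L = (220 × 284) / (220 + 284) = 124.0 kΩ.
V_out = 22.4 × 124.0 / (270 + 124.0) = 22.4 × 124.0/394.0 = 7.05 V.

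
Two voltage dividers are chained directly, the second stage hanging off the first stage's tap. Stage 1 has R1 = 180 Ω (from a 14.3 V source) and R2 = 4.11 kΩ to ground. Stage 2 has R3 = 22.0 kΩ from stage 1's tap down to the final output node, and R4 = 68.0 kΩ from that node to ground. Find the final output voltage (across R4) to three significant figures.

Stage 2 presents R3+R4 = 90000 Ω as a load on stage 1's tap.
Stage 1's lower leg becomes R2‖(R3+R4) = 3931 Ω, so V_mid = 14.3 × 3931/4111 = 13.67 V.
Stage 2 is itself unloaded: V_out = V_mid × R4/(R3+R4) = 13.67 × 68000/90000 = 10.3 V.

V_out ≈ 10.3 V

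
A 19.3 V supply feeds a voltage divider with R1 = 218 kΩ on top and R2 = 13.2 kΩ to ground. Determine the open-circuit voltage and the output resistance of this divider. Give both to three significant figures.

V_th is the open-circuit tap voltage: 19.3 × 13.2/(218 + 13.2) = 1.10 V.
With the supply zeroed, R1 and R2 appear in parallel from the tap: R_th = R1‖R2 = (218 × 13.2)/231.2 = 12.4 kΩ.

V_th = 1.10 V, R_th = 12.4 kΩ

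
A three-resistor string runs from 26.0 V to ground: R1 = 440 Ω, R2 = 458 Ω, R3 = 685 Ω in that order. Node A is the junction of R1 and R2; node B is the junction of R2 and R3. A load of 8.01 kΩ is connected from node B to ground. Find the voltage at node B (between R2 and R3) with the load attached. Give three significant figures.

V ≈ 10.7 V

At node B, R3 is in parallel with the load: R3‖R_L = 631.0 Ω.
Below node A the resistance is R2 + (R3‖R_L) = 1089 Ω, so V_A = 26.0 × 1089/1529 = 18.52 V.
Then V_B = V_A × (R3‖R_L)/(R2 + R3‖R_L) = 18.52 × 631.0/1089 = 10.7 V.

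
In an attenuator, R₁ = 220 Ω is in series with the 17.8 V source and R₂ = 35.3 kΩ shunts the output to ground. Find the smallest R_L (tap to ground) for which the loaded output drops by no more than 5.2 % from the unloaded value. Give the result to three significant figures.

R_L(min) ≈ 3.99 kΩ

Output resistance R_th = R₁‖R₂ = (220 × 35300)/35520 = 218.6 Ω.
The fractional drop is R_th/(R_th + R_L); requiring this ≤ 0.0520 gives R_L ≥ R_th(1/0.0520 − 1) = 218.6 × 18.23 = 3.99 kΩ.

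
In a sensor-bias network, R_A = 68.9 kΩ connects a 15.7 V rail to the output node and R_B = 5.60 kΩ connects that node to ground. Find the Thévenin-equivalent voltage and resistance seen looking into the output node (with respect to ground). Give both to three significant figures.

V_th is the open-circuit tap voltage: 15.7 × 5.60/(68.9 + 5.60) = 1.18 V.
With the supply zeroed, R_A and R_B appear in parallel from the tap: R_th = R_A‖R_B = (68.9 × 5.60)/74.50 = 5.18 kΩ.

V_th = 1.18 V, R_th = 5.18 kΩ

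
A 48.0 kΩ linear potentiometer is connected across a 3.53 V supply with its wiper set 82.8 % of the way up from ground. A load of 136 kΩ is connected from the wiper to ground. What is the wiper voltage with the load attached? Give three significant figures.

The wiper splits the pot into (1−α)R = 8.256 kΩ above and αR = 39.74 kΩ below.
Lower section ‖ load = 30.76 kΩ.
V_wiper = 3.53 × 30.76/(8.256 + 30.76) = 2.78 V.

V ≈ 2.78 V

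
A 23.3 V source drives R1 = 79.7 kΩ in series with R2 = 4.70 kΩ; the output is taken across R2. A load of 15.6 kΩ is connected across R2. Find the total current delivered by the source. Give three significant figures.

R2‖R_L = 3.612 kΩ, so the source sees R1 + R2‖R_L = 83.31 kΩ.
I = 23.3 V / 83.31 kΩ = 0.280 mA.

I ≈ 0.280 mA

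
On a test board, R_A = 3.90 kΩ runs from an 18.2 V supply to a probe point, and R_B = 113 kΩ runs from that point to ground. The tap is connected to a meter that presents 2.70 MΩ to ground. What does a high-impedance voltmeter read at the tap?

The load sits in parallel with R_B: R_B‖R_L = (113 × 2700) / (113 + 2700) = 108.5 kΩ.
V_out = 18.2 × 108.5 / (3.90 + 108.5) = 18.2 × 108.5/112.4 = 17.6 V.

V_out ≈ 17.6 V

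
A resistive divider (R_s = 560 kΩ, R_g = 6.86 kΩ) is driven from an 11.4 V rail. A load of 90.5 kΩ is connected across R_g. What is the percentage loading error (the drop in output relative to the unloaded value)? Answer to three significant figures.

6.97 %

The divider's output (Thévenin) resistance is R_s‖R_g = 6.777 kΩ.
Fractional drop under load = R_th/(R_th + R_L) = 6.777 / (6.777 + 90.5) = 0.06967.
So the output falls by 6.97 %.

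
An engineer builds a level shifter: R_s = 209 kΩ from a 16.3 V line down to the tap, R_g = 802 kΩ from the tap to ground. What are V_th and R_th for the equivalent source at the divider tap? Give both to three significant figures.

V_th is the open-circuit tap voltage: 16.3 × 802/(209 + 802) = 12.9 V.
With the supply zeroed, R_s and R_g appear in parallel from the tap: R_th = R_s‖R_g = (209 × 802)/1011 = 166 kΩ.

V_th = 12.9 V, R_th = 166 kΩ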